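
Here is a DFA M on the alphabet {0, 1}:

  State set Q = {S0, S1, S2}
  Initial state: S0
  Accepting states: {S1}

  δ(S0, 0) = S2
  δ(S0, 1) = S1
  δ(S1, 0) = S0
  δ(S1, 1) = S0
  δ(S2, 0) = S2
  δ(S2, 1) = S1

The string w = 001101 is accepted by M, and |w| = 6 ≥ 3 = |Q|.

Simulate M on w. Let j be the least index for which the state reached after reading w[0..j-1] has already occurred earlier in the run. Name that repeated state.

S2

Run of M on w = 0 0 1 1 0 1:
  step 0: S0  (start)
  step 1: S2  (read 0: S0→S2)
  step 2: S2  (read 0: S2→S2)   ← first repeat (S2 seen earlier)
  step 3: S1  (read 1: S2→S1)
  step 4: S0  (read 1: S1→S0)
  step 5: S2  (read 0: S0→S2)
  step 6: S1  (read 1: S2→S1)

The earliest repeat is at step j = 2: M is in S2, which it already visited at step i = 1.
With |Q| = 3, pigeonhole forces a state repeat no later than step 3; the substring read between the first and second visits to that state can be pumped.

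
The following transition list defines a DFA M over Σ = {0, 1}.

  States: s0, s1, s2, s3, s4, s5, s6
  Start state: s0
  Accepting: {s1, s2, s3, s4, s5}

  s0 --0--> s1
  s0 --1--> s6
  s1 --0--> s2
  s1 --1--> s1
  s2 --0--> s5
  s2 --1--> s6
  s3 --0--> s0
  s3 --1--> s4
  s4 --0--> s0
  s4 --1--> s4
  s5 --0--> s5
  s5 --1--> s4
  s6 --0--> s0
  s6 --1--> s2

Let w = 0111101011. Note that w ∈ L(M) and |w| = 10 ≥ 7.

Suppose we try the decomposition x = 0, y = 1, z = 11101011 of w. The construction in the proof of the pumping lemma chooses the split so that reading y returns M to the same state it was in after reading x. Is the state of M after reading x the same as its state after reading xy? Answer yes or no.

yes

State sequence: s0 -0-> s1 -1-> s1

After x (step 1): s1. After xy (step 2): s1.
They match, so y = 1 drives M around a cycle from s1 back to itself; pumping y any number of times keeps M in s1 before reading z, and xyⁱz ∈ L(M) for every i ≥ 0.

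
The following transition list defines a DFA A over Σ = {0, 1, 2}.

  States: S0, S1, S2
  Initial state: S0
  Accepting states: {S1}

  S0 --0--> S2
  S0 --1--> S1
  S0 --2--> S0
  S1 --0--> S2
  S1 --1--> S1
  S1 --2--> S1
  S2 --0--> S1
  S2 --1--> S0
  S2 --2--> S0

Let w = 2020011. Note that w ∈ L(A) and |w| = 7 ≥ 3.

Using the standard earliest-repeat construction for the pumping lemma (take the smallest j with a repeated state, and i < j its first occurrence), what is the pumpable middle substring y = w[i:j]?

2

Run of A on w = 2 0 2 0 0 1 1:
  step 0: S0  (start)
  step 1: S0  (read 2: S0→S0)   ← first repeat (S0 seen earlier)
  step 2: S2  (read 0: S0→S2)
  step 3: S0  (read 2: S2→S0)
  step 4: S2  (read 0: S0→S2)
  step 5: S1  (read 0: S2→S1)
  step 6: S1  (read 1: S1→S1)
  step 7: S1  (read 1: S1→S1)

So i = 0, j = 1, giving x = w[0:0] = ε, y = w[0:1] = 2, z = w[1:7] = 020011.
Check: |xy| = 1 ≤ 3 and |y| = 1 ≥ 1. Reading y takes A from S0 back to S0, so every xyⁱz is accepted.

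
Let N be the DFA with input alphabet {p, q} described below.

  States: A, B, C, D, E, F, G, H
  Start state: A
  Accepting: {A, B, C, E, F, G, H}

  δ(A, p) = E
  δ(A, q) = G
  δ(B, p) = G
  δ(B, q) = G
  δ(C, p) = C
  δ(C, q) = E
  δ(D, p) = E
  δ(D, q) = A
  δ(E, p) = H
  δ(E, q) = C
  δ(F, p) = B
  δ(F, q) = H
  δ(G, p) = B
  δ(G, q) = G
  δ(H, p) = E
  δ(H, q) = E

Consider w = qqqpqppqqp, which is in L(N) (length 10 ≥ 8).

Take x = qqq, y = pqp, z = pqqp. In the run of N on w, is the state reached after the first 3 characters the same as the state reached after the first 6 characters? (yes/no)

no

State sequence: A -q-> G -q-> G -q-> G -p-> B -q-> G -p-> B

After x (step 3): G. After xy (step 6): B.
They differ (G ≠ B), so y is not a cycle from the state after x; this split is not the one the pumping-lemma construction produces, and pumping y need not keep the string in L(N).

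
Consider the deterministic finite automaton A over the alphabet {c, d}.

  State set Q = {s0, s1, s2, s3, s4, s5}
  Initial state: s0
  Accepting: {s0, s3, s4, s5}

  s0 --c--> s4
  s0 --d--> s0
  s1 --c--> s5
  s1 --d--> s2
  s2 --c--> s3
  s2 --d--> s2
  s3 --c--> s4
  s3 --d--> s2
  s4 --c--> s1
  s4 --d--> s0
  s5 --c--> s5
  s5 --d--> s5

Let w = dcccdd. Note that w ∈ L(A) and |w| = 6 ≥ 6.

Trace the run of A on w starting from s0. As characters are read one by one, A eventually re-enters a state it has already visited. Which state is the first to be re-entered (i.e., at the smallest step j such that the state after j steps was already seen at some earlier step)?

s0

Run of A on w = d c c c d d:
  step 0: s0  (start)
  step 1: s0  (read d: s0→s0)   ← first repeat (s0 seen earlier)
  step 2: s4  (read c: s0→s4)
  step 3: s1  (read c: s4→s1)
  step 4: s5  (read c: s1→s5)
  step 5: s5  (read d: s5→s5)
  step 6: s5  (read d: s5→s5)

The earliest repeat is at step j = 1: A is in s0, which it already visited at step i = 0.
The DFA has 6 states, so the proof of the pumping lemma guarantees a repeated state among the first 6+1 visited; the segment between the two visits is the pumpable y.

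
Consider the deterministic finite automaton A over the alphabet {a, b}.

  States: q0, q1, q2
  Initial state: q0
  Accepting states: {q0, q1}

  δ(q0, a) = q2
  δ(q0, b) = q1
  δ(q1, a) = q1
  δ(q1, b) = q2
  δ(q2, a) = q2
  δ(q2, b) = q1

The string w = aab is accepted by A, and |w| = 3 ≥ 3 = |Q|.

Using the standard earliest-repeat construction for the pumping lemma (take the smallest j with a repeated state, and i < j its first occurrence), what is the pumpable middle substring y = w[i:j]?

a

Run of A on w = a a b:
  step 0: q0  (start)
  step 1: q2  (read a: q0→q2)
  step 2: q2  (read a: q2→q2)   ← first repeat (q2 seen earlier)
  step 3: q1  (read b: q2→q1)

So i = 1, j = 2, giving x = w[0:1] = a, y = w[1:2] = a, z = w[2:3] = b.
Check: |xy| = 2 ≤ 3 and |y| = 1 ≥ 1. Reading y takes A from q2 back to q2, so every xyⁱz is accepted.
Since A has 3 states, any run of length ≥ 3 visits 3+1 states, so by pigeonhole some state repeats within the first 3 steps — that repeat gives the pumpable loop.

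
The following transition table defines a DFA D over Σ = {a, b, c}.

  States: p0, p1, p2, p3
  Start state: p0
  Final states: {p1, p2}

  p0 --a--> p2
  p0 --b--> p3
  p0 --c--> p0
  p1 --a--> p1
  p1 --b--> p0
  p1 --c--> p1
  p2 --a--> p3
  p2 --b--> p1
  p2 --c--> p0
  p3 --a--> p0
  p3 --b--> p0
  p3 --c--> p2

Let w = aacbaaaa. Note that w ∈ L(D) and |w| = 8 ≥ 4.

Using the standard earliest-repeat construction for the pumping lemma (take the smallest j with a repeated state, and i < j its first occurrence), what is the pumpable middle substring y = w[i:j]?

State sequence: p0 -a-> p2 -a-> p3 -c-> p2 -b-> p1 -a-> p1 -a-> p1 -a-> p1 -a-> p1
First repeat at step 3: p2 was already visited.

So i = 1, j = 3, giving x = w[0:1] = a, y = w[1:3] = ac, z = w[3:8] = baaaa.
Check: |xy| = 3 ≤ 4 and |y| = 2 ≥ 1. Reading y takes D from p2 back to p2, so every xyⁱz is accepted.
Since D has 4 states, any run of length ≥ 4 visits 4+1 states, so by pigeonhole some state repeats within the first 4 steps — that repeat gives the pumpable loop.

ac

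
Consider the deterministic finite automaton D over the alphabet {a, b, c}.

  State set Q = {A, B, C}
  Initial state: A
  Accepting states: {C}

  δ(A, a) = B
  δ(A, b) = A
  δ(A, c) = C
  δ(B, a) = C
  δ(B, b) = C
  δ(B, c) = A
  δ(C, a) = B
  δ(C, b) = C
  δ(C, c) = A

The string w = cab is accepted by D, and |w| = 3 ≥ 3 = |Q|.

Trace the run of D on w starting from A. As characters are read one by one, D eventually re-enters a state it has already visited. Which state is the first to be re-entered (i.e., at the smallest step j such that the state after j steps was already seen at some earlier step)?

C

State sequence: A -c-> C -a-> B -b-> C
First repeat at step 3: C was already visited.

The earliest repeat is at step j = 3: D is in C, which it already visited at step i = 1.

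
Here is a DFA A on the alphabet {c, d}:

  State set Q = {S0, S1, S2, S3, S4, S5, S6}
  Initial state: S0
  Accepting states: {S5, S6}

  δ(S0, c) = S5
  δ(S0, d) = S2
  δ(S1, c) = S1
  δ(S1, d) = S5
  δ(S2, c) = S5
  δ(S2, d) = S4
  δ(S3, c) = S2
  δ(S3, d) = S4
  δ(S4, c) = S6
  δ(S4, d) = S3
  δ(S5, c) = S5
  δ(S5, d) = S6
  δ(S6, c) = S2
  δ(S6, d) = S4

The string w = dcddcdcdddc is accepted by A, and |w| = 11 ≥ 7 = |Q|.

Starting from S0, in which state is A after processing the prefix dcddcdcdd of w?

State sequence: S0 -d-> S2 -c-> S5 -d-> S6 -d-> S4 -c-> S6 -d-> S4 -c-> S6 -d-> S4 -d-> S3

After reading 9 characters, A is in state S3.

S3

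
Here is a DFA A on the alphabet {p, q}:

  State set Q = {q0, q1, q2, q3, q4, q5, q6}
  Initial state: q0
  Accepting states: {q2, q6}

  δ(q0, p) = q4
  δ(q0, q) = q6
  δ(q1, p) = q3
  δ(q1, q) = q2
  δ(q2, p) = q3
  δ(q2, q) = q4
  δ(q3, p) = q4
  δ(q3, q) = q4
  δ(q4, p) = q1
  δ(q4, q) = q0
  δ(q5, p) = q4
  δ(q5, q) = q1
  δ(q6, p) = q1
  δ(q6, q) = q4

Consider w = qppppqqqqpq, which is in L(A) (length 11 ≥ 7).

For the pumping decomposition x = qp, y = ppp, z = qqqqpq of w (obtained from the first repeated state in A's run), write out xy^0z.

xy⁰z = xz = qp·qqqqpq = qpqqqqpq.
Reading y = ppp takes A from q1 back to q1, so after x the machine is still in q1, and z then leads to the accepting state q2. Hence qpqqqqpq ∈ L(A).

qpqqqqpq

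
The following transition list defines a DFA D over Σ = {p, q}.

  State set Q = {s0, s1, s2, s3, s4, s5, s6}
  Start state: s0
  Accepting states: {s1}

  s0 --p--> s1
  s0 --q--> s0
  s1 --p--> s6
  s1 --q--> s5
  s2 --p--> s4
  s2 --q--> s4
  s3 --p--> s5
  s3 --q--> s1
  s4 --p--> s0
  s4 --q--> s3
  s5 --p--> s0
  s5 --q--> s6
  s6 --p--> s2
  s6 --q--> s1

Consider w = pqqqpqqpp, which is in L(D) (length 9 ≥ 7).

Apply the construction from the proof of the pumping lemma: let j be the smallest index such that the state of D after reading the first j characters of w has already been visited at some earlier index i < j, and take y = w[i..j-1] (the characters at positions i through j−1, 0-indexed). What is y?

Run of D on w = p q q q p q q p p:
  step 0: s0  (start)
  step 1: s1  (read p: s0→s1)
  step 2: s5  (read q: s1→s5)
  step 3: s6  (read q: s5→s6)
  step 4: s1  (read q: s6→s1)   ← first repeat (s1 seen earlier)
  step 5: s6  (read p: s1→s6)
  step 6: s1  (read q: s6→s1)
  step 7: s5  (read q: s1→s5)
  step 8: s0  (read p: s5→s0)
  step 9: s1  (read p: s0→s1)

So i = 1, j = 4, giving x = w[0:1] = p, y = w[1:4] = qqq, z = w[4:9] = pqqpp.
Check: |xy| = 4 ≤ 7 and |y| = 3 ≥ 1. Reading y takes D from s1 back to s1, so every xyⁱz is accepted.

qqq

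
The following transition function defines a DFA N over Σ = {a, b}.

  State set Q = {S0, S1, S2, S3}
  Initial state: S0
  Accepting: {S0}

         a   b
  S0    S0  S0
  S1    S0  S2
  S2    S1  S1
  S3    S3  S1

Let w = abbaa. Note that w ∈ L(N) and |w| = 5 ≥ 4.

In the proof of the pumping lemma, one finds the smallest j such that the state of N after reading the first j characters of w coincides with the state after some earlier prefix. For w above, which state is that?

S0

Run of N on w = a b b a a:
  step 0: S0  (start)
  step 1: S0  (read a: S0→S0)   ← first repeat (S0 seen earlier)
  step 2: S0  (read b: S0→S0)
  step 3: S0  (read b: S0→S0)
  step 4: S0  (read a: S0→S0)
  step 5: S0  (read a: S0→S0)

The earliest repeat is at step j = 1: N is in S0, which it already visited at step i = 0.
Pumping length from the standard proof: p = 4 (the number of states). The repeated state found above gives |xy| = j ≤ 4 and |y| = j − i ≥ 1.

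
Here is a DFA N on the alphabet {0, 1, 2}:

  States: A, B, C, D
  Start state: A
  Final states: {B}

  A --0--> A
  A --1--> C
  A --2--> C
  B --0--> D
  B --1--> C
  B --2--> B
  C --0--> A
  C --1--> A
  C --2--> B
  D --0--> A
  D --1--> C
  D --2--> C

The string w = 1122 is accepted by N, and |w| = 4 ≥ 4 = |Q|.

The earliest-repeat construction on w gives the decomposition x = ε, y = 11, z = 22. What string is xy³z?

11111122

xy^3z = ε·11·11·11·22 = 11111122.
Reading y = 11 takes N from A back to A, so after x·y·y·y the machine is still in A, and z then leads to the accepting state B. Hence 11111122 ∈ L(N).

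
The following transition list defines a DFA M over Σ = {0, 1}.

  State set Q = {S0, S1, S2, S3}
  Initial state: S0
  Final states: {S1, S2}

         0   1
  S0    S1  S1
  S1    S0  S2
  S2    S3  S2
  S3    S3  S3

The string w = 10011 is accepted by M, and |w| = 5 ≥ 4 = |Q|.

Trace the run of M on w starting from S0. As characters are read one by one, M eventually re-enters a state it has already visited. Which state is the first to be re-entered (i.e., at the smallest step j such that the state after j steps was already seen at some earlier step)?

S0

State sequence: S0 -1-> S1 -0-> S0 -0-> S1 -1-> S2 -1-> S2
First repeat at step 2: S0 was already visited.

The earliest repeat is at step j = 2: M is in S0, which it already visited at step i = 0.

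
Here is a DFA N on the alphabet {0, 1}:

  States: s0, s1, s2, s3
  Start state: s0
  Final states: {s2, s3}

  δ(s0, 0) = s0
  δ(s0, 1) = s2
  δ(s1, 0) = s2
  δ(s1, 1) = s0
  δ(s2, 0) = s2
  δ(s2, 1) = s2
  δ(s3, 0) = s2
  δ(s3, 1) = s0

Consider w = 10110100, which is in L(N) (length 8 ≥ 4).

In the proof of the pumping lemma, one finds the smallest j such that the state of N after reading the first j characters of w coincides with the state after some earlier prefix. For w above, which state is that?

Run of N on w = 1 0 1 1 0 1 0 0:
  step 0: s0  (start)
  step 1: s2  (read 1: s0→s2)
  step 2: s2  (read 0: s2→s2)   ← first repeat (s2 seen earlier)
  step 3: s2  (read 1: s2→s2)
  step 4: s2  (read 1: s2→s2)
  step 5: s2  (read 0: s2→s2)
  step 6: s2  (read 1: s2→s2)
  step 7: s2  (read 0: s2→s2)
  step 8: s2  (read 0: s2→s2)

The earliest repeat is at step j = 2: N is in s2, which it already visited at step i = 1.

s2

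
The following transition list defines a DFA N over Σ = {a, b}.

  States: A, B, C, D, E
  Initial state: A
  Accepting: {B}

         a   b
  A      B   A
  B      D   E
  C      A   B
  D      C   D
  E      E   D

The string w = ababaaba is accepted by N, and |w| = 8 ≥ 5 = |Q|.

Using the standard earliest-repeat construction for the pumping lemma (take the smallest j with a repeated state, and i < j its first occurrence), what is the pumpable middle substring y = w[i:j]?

Run of N on w = a b a b a a b a:
  step 0: A  (start)
  step 1: B  (read a: A→B)
  step 2: E  (read b: B→E)
  step 3: E  (read a: E→E)   ← first repeat (E seen earlier)
  step 4: D  (read b: E→D)
  step 5: C  (read a: D→C)
  step 6: A  (read a: C→A)
  step 7: A  (read b: A→A)
  step 8: B  (read a: A→B)

So i = 2, j = 3, giving x = w[0:2] = ab, y = w[2:3] = a, z = w[3:8] = baaba.
Check: |xy| = 3 ≤ 5 and |y| = 1 ≥ 1. Reading y takes N from E back to E, so every xyⁱz is accepted.

a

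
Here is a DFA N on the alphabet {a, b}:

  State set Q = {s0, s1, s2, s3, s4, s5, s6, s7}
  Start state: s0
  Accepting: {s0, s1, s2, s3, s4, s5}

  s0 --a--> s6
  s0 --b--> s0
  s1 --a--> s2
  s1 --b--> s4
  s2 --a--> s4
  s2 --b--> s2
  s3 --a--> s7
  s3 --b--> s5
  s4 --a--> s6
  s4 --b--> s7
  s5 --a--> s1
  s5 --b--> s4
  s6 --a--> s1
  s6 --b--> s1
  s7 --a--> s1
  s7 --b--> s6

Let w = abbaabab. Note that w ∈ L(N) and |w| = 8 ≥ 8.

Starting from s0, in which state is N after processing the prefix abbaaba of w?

s6

State sequence: s0 -a-> s6 -b-> s1 -b-> s4 -a-> s6 -a-> s1 -b-> s4 -a-> s6

After reading 7 characters, N is in state s6.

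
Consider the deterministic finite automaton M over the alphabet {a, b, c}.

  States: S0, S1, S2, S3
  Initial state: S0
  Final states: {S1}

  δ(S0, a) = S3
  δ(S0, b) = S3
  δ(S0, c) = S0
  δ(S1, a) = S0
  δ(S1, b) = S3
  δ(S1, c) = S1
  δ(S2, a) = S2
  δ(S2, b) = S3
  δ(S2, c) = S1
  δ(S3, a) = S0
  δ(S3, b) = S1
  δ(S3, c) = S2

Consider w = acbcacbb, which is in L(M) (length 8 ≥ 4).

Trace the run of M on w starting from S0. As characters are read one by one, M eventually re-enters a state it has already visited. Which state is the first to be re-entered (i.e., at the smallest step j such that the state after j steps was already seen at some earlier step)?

S3

Run of M on w = a c b c a c b b:
  step 0: S0  (start)
  step 1: S3  (read a: S0→S3)
  step 2: S2  (read c: S3→S2)
  step 3: S3  (read b: S2→S3)   ← first repeat (S3 seen earlier)
  step 4: S2  (read c: S3→S2)
  step 5: S2  (read a: S2→S2)
  step 6: S1  (read c: S2→S1)
  step 7: S3  (read b: S1→S3)
  step 8: S1  (read b: S3→S1)

The earliest repeat is at step j = 3: M is in S3, which it already visited at step i = 1.
Since M has 4 states, any run of length ≥ 4 visits 4+1 states, so by pigeonhole some state repeats within the first 4 steps — that repeat gives the pumpable loop.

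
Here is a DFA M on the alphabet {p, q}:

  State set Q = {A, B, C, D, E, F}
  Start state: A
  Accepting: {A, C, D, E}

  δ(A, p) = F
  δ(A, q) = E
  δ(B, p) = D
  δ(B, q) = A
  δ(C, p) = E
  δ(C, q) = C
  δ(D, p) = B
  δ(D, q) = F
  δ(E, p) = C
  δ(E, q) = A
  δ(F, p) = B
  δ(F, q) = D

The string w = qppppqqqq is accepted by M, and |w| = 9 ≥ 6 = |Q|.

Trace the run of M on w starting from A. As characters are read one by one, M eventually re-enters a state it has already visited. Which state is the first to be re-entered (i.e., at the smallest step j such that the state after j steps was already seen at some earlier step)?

E

Run of M on w = q p p p p q q q q:
  step 0: A  (start)
  step 1: E  (read q: A→E)
  step 2: C  (read p: E→C)
  step 3: E  (read p: C→E)   ← first repeat (E seen earlier)
  step 4: C  (read p: E→C)
  step 5: E  (read p: C→E)
  step 6: A  (read q: E→A)
  step 7: E  (read q: A→E)
  step 8: A  (read q: E→A)
  step 9: E  (read q: A→E)

The earliest repeat is at step j = 3: M is in E, which it already visited at step i = 1.
Since M has 6 states, any run of length ≥ 6 visits 6+1 states, so by pigeonhole some state repeats within the first 6 steps — that repeat gives the pumpable loop.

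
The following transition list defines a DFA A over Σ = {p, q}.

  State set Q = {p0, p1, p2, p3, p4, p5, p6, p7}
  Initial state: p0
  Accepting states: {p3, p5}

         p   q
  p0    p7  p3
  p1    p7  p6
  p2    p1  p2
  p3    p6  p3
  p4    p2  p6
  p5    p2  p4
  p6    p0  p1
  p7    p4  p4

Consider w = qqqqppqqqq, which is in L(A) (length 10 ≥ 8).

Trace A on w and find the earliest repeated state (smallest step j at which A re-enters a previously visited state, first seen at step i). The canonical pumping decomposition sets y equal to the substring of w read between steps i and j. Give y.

Run of A on w = q q q q p p q q q q:
  step 0: p0  (start)
  step 1: p3  (read q: p0→p3)
  step 2: p3  (read q: p3→p3)   ← first repeat (p3 seen earlier)
  step 3: p3  (read q: p3→p3)
  step 4: p3  (read q: p3→p3)
  step 5: p6  (read p: p3→p6)
  step 6: p0  (read p: p6→p0)
  step 7: p3  (read q: p0→p3)
  step 8: p3  (read q: p3→p3)
  step 9: p3  (read q: p3→p3)
  step 10: p3  (read q: p3→p3)

So i = 1, j = 2, giving x = w[0:1] = q, y = w[1:2] = q, z = w[2:10] = qqppqqqq.
Check: |xy| = 2 ≤ 8 and |y| = 1 ≥ 1. Reading y takes A from p3 back to p3, so every xyⁱz is accepted.
Pumping length from the standard proof: p = 8 (the number of states). The repeated state found above gives |xy| = j ≤ 8 and |y| = j − i ≥ 1.

q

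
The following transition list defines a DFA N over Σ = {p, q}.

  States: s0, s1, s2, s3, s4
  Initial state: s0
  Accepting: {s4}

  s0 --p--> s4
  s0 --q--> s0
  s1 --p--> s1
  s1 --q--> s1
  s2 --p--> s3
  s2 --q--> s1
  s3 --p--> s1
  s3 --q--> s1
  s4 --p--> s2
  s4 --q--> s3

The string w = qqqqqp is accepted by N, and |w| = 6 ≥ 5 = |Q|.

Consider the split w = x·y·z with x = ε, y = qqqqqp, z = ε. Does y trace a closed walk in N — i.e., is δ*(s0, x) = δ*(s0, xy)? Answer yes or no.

no

Run of N on the first 6 characters of w = q q q q q p:
  step 0: s0  (start)
  step 1: s0  (read q: s0→s0)
  step 2: s0  (read q: s0→s0)
  step 3: s0  (read q: s0→s0)
  step 4: s0  (read q: s0→s0)
  step 5: s0  (read q: s0→s0)
  step 6: s4  (read p: s0→s4)

After x (step 0): s0. After xy (step 6): s4.
They differ (s0 ≠ s4), so y is not a cycle from the state after x; this split is not the one the pumping-lemma construction produces, and pumping y need not keep the string in L(N).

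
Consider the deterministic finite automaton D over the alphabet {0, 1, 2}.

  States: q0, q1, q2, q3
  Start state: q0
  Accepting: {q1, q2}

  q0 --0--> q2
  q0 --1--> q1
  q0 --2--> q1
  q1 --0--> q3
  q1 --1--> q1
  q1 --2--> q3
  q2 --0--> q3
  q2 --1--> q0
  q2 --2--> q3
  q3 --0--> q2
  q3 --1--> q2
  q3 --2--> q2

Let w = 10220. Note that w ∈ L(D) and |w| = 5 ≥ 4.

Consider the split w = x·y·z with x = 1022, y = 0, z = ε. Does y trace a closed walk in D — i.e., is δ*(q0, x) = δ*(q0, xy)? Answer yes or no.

no

Run of D on the first 5 characters of w = 1 0 2 2 0:
  step 0: q0  (start)
  step 1: q1  (read 1: q0→q1)
  step 2: q3  (read 0: q1→q3)
  step 3: q2  (read 2: q3→q2)
  step 4: q3  (read 2: q2→q3)
  step 5: q2  (read 0: q3→q2)

After x (step 4): q3. After xy (step 5): q2.
They differ (q3 ≠ q2), so y is not a cycle from the state after x; this split is not the one the pumping-lemma construction produces, and pumping y need not keep the string in L(D).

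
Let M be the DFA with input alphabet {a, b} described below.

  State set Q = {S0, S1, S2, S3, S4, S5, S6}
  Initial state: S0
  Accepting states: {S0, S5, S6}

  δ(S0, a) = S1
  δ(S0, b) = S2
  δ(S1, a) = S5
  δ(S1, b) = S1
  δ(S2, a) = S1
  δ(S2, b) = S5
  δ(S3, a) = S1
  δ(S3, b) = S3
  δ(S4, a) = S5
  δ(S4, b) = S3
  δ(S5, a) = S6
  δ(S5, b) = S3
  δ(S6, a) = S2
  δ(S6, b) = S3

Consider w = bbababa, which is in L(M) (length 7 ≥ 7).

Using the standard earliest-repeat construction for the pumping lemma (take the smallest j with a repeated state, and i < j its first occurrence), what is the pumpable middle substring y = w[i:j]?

b

Run of M on w = b b a b a b a:
  step 0: S0  (start)
  step 1: S2  (read b: S0→S2)
  step 2: S5  (read b: S2→S5)
  step 3: S6  (read a: S5→S6)
  step 4: S3  (read b: S6→S3)
  step 5: S1  (read a: S3→S1)
  step 6: S1  (read b: S1→S1)   ← first repeat (S1 seen earlier)
  step 7: S5  (read a: S1→S5)

So i = 5, j = 6, giving x = w[0:5] = bbaba, y = w[5:6] = b, z = w[6:7] = a.
Check: |xy| = 6 ≤ 7 and |y| = 1 ≥ 1. Reading y takes M from S1 back to S1, so every xyⁱz is accepted.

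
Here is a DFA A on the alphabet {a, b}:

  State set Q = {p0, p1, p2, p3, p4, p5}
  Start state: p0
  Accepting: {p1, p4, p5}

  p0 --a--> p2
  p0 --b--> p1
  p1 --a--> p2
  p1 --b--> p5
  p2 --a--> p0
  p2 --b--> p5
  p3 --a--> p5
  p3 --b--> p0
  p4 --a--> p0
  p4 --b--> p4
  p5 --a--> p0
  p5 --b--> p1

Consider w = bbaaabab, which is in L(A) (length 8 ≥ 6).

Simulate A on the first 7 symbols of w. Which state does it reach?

p2

State sequence: p0 -b-> p1 -b-> p5 -a-> p0 -a-> p2 -a-> p0 -b-> p1 -a-> p2

After reading 7 characters, A is in state p2.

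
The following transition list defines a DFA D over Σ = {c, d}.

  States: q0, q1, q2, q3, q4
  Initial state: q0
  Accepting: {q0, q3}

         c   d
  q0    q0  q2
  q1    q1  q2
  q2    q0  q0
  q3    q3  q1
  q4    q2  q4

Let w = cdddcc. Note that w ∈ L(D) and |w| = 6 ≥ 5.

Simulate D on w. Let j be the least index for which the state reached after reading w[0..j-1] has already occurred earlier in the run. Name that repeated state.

Run of D on w = c d d d c c:
  step 0: q0  (start)
  step 1: q0  (read c: q0→q0)   ← first repeat (q0 seen earlier)
  step 2: q2  (read d: q0→q2)
  step 3: q0  (read d: q2→q0)
  step 4: q2  (read d: q0→q2)
  step 5: q0  (read c: q2→q0)
  step 6: q0  (read c: q0→q0)

The earliest repeat is at step j = 1: D is in q0, which it already visited at step i = 0.
With |Q| = 5, pigeonhole forces a state repeat no later than step 5; the substring read between the first and second visits to that state can be pumped.

q0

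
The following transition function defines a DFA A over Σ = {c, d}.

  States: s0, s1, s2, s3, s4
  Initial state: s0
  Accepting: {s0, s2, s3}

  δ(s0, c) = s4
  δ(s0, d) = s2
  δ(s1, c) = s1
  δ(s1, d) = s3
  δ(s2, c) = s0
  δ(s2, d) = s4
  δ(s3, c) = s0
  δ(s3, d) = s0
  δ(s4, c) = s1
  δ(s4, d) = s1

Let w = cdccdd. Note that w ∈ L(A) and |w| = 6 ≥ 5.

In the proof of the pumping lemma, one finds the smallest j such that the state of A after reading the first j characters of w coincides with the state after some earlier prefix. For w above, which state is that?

s1

State sequence: s0 -c-> s4 -d-> s1 -c-> s1 -c-> s1 -d-> s3 -d-> s0
First repeat at step 3: s1 was already visited.

The earliest repeat is at step j = 3: A is in s1, which it already visited at step i = 2.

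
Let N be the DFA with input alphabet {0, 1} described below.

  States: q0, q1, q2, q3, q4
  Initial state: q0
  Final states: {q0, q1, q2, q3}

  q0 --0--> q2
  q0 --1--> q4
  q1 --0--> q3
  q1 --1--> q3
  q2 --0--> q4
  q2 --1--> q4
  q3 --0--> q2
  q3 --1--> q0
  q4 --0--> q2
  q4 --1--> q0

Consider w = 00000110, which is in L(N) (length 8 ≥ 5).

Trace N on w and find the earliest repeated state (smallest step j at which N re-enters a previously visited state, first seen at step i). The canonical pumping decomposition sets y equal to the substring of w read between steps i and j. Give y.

State sequence: q0 -0-> q2 -0-> q4 -0-> q2 -0-> q4 -0-> q2 -1-> q4 -1-> q0 -0-> q2
First repeat at step 3: q2 was already visited.

So i = 1, j = 3, giving x = w[0:1] = 0, y = w[1:3] = 00, z = w[3:8] = 00110.
Check: |xy| = 3 ≤ 5 and |y| = 2 ≥ 1. Reading y takes N from q2 back to q2, so every xyⁱz is accepted.
The DFA has 5 states, so the proof of the pumping lemma guarantees a repeated state among the first 5+1 visited; the segment between the two visits is the pumpable y.

00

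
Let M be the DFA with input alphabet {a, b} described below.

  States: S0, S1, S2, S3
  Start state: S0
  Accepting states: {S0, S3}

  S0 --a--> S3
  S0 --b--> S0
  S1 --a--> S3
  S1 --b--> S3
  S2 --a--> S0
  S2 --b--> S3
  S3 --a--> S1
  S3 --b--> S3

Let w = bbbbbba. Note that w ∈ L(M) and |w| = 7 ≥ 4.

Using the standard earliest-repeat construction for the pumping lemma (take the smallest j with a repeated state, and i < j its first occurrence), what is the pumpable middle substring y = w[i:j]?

State sequence: S0 -b-> S0 -b-> S0 -b-> S0 -b-> S0 -b-> S0 -b-> S0 -a-> S3
First repeat at step 1: S0 was already visited.

So i = 0, j = 1, giving x = w[0:0] = ε, y = w[0:1] = b, z = w[1:7] = bbbbba.
Check: |xy| = 1 ≤ 4 and |y| = 1 ≥ 1. Reading y takes M from S0 back to S0, so every xyⁱz is accepted.
With |Q| = 4, pigeonhole forces a state repeat no later than step 4; the substring read between the first and second visits to that state can be pumped.

b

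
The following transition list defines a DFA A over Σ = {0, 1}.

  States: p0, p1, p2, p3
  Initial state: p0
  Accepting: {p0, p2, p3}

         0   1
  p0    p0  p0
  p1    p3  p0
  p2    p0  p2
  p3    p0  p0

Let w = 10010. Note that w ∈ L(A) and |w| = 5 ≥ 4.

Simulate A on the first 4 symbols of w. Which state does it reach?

p0

State sequence: p0 -1-> p0 -0-> p0 -0-> p0 -1-> p0

After reading 4 characters, A is in state p0.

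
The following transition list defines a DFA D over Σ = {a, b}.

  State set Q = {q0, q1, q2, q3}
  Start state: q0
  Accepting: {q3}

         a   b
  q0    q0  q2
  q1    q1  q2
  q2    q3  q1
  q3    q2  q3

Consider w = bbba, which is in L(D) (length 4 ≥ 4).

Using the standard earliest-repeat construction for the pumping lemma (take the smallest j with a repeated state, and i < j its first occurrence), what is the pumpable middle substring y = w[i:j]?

State sequence: q0 -b-> q2 -b-> q1 -b-> q2 -a-> q3
First repeat at step 3: q2 was already visited.

So i = 1, j = 3, giving x = w[0:1] = b, y = w[1:3] = bb, z = w[3:4] = a.
Check: |xy| = 3 ≤ 4 and |y| = 2 ≥ 1. Reading y takes D from q2 back to q2, so every xyⁱz is accepted.

bb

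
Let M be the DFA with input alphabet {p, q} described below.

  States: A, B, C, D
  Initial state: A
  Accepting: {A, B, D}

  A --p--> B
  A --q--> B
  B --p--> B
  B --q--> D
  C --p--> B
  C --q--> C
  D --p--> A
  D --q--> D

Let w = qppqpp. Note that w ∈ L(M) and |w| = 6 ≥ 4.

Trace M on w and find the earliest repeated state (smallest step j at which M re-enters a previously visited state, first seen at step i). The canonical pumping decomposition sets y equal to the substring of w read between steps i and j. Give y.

Run of M on w = q p p q p p:
  step 0: A  (start)
  step 1: B  (read q: A→B)
  step 2: B  (read p: B→B)   ← first repeat (B seen earlier)
  step 3: B  (read p: B→B)
  step 4: D  (read q: B→D)
  step 5: A  (read p: D→A)
  step 6: B  (read p: A→B)

So i = 1, j = 2, giving x = w[0:1] = q, y = w[1:2] = p, z = w[2:6] = pqpp.
Check: |xy| = 2 ≤ 4 and |y| = 1 ≥ 1. Reading y takes M from B back to B, so every xyⁱz is accepted.
Pumping length from the standard proof: p = 4 (the number of states). The repeated state found above gives |xy| = j ≤ 4 and |y| = j − i ≥ 1.

p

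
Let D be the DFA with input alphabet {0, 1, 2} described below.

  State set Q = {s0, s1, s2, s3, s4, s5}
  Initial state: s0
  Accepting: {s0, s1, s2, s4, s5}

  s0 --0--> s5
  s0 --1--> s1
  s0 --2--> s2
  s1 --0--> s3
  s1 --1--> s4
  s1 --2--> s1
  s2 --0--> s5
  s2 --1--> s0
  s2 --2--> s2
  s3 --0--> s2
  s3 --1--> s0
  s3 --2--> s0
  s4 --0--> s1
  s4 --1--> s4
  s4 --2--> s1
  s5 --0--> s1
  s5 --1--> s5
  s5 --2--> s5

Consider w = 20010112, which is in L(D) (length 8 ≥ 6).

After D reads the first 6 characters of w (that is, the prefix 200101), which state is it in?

Run of D on the first 6 characters of w = 2 0 0 1 0 1:
  step 0: s0  (start)
  step 1: s2  (read 2: s0→s2)
  step 2: s5  (read 0: s2→s5)
  step 3: s1  (read 0: s5→s1)
  step 4: s4  (read 1: s1→s4)
  step 5: s1  (read 0: s4→s1)
  step 6: s4  (read 1: s1→s4)

After reading 6 characters, D is in state s4.
(This kind of state-tracing is the core of the pumping-lemma construction: with 6 states, pigeonhole forces a repeat within the first 6 steps.)

s4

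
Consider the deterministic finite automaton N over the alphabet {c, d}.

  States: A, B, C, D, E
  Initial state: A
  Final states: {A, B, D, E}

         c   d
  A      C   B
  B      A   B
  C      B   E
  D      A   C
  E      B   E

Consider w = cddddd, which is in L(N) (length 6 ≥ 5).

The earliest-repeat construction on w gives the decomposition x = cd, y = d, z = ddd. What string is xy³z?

xy^3z = cd·d·d·d·ddd = cddddddd.
Reading y = d takes N from E back to E, so after x·y·y·y the machine is still in E, and z then leads to the accepting state E. Hence cddddddd ∈ L(N).

cddddddd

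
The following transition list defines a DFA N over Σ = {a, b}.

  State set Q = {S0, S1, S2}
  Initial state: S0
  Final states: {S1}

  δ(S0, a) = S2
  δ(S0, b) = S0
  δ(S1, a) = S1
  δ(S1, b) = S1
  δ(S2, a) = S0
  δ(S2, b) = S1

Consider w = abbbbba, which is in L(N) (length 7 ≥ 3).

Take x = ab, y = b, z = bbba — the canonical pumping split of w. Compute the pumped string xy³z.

abbbbbbba

xy^3z = ab·b·b·b·bbba = abbbbbbba.
Reading y = b takes N from S1 back to S1, so after x·y·y·y the machine is still in S1, and z then leads to the accepting state S1. Hence abbbbbbba ∈ L(N).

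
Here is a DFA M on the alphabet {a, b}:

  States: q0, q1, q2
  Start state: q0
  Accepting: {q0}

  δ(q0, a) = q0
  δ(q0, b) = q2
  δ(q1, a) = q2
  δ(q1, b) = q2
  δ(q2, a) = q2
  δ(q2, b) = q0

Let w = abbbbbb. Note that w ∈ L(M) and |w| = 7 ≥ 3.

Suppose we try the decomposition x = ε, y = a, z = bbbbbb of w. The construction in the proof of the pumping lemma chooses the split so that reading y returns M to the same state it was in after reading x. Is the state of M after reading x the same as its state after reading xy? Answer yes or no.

State sequence: q0 -a-> q0

After x (step 0): q0. After xy (step 1): q0.
They match, so y = a drives M around a cycle from q0 back to itself; pumping y any number of times keeps M in q0 before reading z, and xyⁱz ∈ L(M) for every i ≥ 0.

yes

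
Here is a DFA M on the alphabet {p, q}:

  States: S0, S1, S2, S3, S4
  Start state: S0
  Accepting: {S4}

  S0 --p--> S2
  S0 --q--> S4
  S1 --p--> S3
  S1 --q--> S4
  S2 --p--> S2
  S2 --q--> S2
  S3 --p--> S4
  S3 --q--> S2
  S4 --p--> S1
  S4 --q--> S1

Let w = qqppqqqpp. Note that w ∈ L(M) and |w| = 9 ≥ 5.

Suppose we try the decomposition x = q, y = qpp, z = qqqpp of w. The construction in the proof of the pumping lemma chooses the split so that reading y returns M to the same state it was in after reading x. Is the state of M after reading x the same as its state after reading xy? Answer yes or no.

yes

Run of M on the first 4 characters of w = q q p p:
  step 0: S0  (start)
  step 1: S4  (read q: S0→S4)
  step 2: S1  (read q: S4→S1)
  step 3: S3  (read p: S1→S3)
  step 4: S4  (read p: S3→S4)

After x (step 1): S4. After xy (step 4): S4.
They match, so y = qpp drives M around a cycle from S4 back to itself; pumping y any number of times keeps M in S4 before reading z, and xyⁱz ∈ L(M) for every i ≥ 0.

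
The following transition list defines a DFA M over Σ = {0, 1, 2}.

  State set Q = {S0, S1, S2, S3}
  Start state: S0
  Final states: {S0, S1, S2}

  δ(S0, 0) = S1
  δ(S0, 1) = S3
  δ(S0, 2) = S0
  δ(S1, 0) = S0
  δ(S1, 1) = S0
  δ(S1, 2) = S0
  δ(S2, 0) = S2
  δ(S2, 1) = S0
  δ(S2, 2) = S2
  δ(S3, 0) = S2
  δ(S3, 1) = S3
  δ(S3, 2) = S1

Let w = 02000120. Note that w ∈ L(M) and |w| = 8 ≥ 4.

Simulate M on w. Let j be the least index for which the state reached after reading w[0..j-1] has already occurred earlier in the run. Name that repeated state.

Run of M on w = 0 2 0 0 0 1 2 0:
  step 0: S0  (start)
  step 1: S1  (read 0: S0→S1)
  step 2: S0  (read 2: S1→S0)   ← first repeat (S0 seen earlier)
  step 3: S1  (read 0: S0→S1)
  step 4: S0  (read 0: S1→S0)
  step 5: S1  (read 0: S0→S1)
  step 6: S0  (read 1: S1→S0)
  step 7: S0  (read 2: S0→S0)
  step 8: S1  (read 0: S0→S1)

The earliest repeat is at step j = 2: M is in S0, which it already visited at step i = 0.
Since M has 4 states, any run of length ≥ 4 visits 4+1 states, so by pigeonhole some state repeats within the first 4 steps — that repeat gives the pumpable loop.

S0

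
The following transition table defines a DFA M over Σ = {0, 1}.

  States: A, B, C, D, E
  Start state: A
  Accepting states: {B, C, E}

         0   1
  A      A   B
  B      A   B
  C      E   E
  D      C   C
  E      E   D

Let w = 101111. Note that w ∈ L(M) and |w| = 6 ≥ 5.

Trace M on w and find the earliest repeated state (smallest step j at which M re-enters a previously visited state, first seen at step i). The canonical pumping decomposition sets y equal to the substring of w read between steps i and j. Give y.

10

Run of M on w = 1 0 1 1 1 1:
  step 0: A  (start)
  step 1: B  (read 1: A→B)
  step 2: A  (read 0: B→A)   ← first repeat (A seen earlier)
  step 3: B  (read 1: A→B)
  step 4: B  (read 1: B→B)
  step 5: B  (read 1: B→B)
  step 6: B  (read 1: B→B)

So i = 0, j = 2, giving x = w[0:0] = ε, y = w[0:2] = 10, z = w[2:6] = 1111.
Check: |xy| = 2 ≤ 5 and |y| = 2 ≥ 1. Reading y takes M from A back to A, so every xyⁱz is accepted.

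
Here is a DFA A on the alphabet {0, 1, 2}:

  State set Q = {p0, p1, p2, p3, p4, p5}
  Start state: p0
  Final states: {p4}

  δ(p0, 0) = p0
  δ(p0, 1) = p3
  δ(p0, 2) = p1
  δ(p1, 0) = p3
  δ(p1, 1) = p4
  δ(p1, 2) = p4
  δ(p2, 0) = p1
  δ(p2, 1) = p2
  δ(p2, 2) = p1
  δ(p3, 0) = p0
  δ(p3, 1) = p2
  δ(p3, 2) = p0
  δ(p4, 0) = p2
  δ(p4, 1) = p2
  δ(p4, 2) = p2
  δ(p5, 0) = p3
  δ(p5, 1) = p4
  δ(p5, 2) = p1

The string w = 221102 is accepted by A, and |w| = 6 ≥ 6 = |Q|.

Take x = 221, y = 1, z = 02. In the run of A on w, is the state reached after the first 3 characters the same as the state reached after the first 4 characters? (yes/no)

yes

State sequence: p0 -2-> p1 -2-> p4 -1-> p2 -1-> p2

After x (step 3): p2. After xy (step 4): p2.
They match, so y = 1 drives A around a cycle from p2 back to itself; pumping y any number of times keeps A in p2 before reading z, and xyⁱz ∈ L(A) for every i ≥ 0.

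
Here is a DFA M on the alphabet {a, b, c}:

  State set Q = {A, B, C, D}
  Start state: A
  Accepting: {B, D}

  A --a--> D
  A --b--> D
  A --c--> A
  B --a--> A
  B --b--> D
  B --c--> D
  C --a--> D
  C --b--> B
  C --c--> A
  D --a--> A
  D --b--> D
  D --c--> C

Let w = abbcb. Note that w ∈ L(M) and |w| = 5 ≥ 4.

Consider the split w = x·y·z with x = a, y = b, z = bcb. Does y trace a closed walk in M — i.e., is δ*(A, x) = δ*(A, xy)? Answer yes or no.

Run of M on the first 2 characters of w = a b:
  step 0: A  (start)
  step 1: D  (read a: A→D)
  step 2: D  (read b: D→D)

After x (step 1): D. After xy (step 2): D.
They match, so y = b drives M around a cycle from D back to itself; pumping y any number of times keeps M in D before reading z, and xyⁱz ∈ L(M) for every i ≥ 0.

yes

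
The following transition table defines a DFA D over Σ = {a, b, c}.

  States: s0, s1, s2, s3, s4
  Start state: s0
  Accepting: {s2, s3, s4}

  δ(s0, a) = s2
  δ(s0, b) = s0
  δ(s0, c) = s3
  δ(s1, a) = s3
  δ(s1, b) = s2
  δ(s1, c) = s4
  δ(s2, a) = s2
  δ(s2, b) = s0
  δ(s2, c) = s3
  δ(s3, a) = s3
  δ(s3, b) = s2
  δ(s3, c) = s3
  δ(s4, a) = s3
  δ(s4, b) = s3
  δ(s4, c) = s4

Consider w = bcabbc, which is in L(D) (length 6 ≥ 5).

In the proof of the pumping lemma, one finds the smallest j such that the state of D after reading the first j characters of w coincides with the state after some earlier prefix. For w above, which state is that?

State sequence: s0 -b-> s0 -c-> s3 -a-> s3 -b-> s2 -b-> s0 -c-> s3
First repeat at step 1: s0 was already visited.

The earliest repeat is at step j = 1: D is in s0, which it already visited at step i = 0.
Since D has 5 states, any run of length ≥ 5 visits 5+1 states, so by pigeonhole some state repeats within the first 5 steps — that repeat gives the pumpable loop.

s0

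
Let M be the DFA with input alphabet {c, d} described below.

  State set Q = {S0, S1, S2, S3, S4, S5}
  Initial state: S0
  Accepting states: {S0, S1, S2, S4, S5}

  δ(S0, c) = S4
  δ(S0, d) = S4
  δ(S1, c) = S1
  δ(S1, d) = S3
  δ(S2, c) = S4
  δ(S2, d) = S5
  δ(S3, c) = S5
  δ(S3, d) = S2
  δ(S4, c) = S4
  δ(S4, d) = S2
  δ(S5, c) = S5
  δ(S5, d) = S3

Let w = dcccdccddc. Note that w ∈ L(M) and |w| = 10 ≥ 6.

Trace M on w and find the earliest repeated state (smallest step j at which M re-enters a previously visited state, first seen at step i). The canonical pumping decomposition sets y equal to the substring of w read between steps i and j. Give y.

State sequence: S0 -d-> S4 -c-> S4 -c-> S4 -c-> S4 -d-> S2 -c-> S4 -c-> S4 -d-> S2 -d-> S5 -c-> S5
First repeat at step 2: S4 was already visited.

So i = 1, j = 2, giving x = w[0:1] = d, y = w[1:2] = c, z = w[2:10] = ccdccddc.
Check: |xy| = 2 ≤ 6 and |y| = 1 ≥ 1. Reading y takes M from S4 back to S4, so every xyⁱz is accepted.
The DFA has 6 states, so the proof of the pumping lemma guarantees a repeated state among the first 6+1 visited; the segment between the two visits is the pumpable y.

c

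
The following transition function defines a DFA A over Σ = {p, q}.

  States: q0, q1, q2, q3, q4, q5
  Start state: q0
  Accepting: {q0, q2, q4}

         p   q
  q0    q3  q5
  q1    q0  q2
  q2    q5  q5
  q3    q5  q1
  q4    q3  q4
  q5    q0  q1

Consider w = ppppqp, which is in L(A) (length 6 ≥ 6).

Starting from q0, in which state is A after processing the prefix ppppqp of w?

State sequence: q0 -p-> q3 -p-> q5 -p-> q0 -p-> q3 -q-> q1 -p-> q0

After reading 6 characters, A is in state q0.
(This kind of state-tracing is the core of the pumping-lemma construction: with 6 states, pigeonhole forces a repeat within the first 6 steps.)

q0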